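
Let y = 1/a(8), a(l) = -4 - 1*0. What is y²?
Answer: 1/16 ≈ 0.062500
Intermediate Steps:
a(l) = -4 (a(l) = -4 + 0 = -4)
y = -¼ (y = 1/(-4) = -¼ ≈ -0.25000)
y² = (-¼)² = 1/16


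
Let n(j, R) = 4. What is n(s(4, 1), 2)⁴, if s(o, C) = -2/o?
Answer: 256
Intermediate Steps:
n(s(4, 1), 2)⁴ = 4⁴ = 256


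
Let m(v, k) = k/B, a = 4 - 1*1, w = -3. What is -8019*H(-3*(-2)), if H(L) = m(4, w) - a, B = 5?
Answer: 144342/5 ≈ 28868.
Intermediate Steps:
a = 3 (a = 4 - 1 = 3)
m(v, k) = k/5
H(L) = -18/5 (H(L) = (⅕)*(-3) - 1*3 = -⅗ - 3 = -18/5)
-8019*H(-3*(-2)) = -8019*(-18/5) = 144342/5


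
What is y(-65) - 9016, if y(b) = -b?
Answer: -8951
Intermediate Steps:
y(-65) - 9016 = -1*(-65) - 9016 = 65 - 9016 = -8951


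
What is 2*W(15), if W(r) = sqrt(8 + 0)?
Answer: 4*sqrt(2) ≈ 5.6569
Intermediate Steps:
W(r) = 2*sqrt(2) (W(r) = sqrt(8) = 2*sqrt(2))
2*W(15) = 2*(2*sqrt(2)) = 4*sqrt(2)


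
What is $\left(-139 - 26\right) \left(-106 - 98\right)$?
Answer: $33660$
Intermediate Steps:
$\left(-139 - 26\right) \left(-106 - 98\right) = - 165 \left(-106 - 98\right) = \left(-165\right) \left(-204\right) = 33660$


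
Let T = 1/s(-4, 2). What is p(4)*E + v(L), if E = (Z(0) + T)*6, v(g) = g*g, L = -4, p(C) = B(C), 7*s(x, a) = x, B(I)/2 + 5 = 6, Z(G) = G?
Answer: -5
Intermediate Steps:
B(I) = 2 (B(I) = -10 + 2*6 = -10 + 12 = 2)
s(x, a) = x/7
p(C) = 2
T = -7/4 (T = 1/((⅐)*(-4)) = 1/(-4/7) = -7/4 ≈ -1.7500)
v(g) = g²
E = -21/2 (E = (0 - 7/4)*6 = -7/4*6 = -21/2 ≈ -10.500)
p(4)*E + v(L) = 2*(-21/2) + (-4)² = -21 + 16 = -5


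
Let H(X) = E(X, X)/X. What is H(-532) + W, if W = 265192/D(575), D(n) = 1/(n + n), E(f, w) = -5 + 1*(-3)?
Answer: 40561116402/133 ≈ 3.0497e+8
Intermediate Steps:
E(f, w) = -8 (E(f, w) = -5 - 3 = -8)
H(X) = -8/X
D(n) = 1/(2*n)
W = 304970800 (W = 265192/(((½)/575)) = 265192/(((½)*(1/575))) = 265192/(1/1150) = 265192*1150 = 304970800)
H(-532) + W = -8/(-532) + 304970800 = -8*(-1/532) + 304970800 = 2/133 + 304970800 = 40561116402/133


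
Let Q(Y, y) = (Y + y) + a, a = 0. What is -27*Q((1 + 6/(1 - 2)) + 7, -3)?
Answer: 27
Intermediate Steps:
Q(Y, y) = Y + y (Q(Y, y) = (Y + y) + 0 = Y + y)
-27*Q((1 + 6/(1 - 2)) + 7, -3) = -27*(((1 + 6/(1 - 2)) + 7) - 3) = -27*(((1 + 6/(-1)) + 7) - 3) = -27*(((1 + 6*(-1)) + 7) - 3) = -27*(((1 - 6) + 7) - 3) = -27*((-5 + 7) - 3) = -27*(2 - 3) = -27*(-1) = 27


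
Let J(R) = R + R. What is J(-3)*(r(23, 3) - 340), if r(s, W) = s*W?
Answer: 1626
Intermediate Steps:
J(R) = 2*R
r(s, W) = W*s
J(-3)*(r(23, 3) - 340) = (2*(-3))*(3*23 - 340) = -6*(69 - 340) = -6*(-271) = 1626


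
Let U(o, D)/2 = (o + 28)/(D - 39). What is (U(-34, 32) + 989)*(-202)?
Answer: -1400870/7 ≈ -2.0012e+5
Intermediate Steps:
U(o, D) = 2*(28 + o)/(-39 + D) (U(o, D) = 2*((o + 28)/(D - 39)) = 2*((28 + o)/(-39 + D)) = 2*(28 + o)/(-39 + D))
(U(-34, 32) + 989)*(-202) = (2*(28 - 34)/(-39 + 32) + 989)*(-202) = (2*(-6)/(-7) + 989)*(-202) = (2*(-1/7)*(-6) + 989)*(-202) = (12/7 + 989)*(-202) = (6935/7)*(-202) = -1400870/7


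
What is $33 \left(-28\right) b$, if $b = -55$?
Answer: $50820$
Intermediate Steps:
$33 \left(-28\right) b = 33 \left(-28\right) \left(-55\right) = \left(-924\right) \left(-55\right) = 50820$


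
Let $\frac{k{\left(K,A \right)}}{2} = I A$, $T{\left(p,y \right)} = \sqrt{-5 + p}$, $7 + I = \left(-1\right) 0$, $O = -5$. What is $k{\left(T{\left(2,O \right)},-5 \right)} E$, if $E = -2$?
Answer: $-140$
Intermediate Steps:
$I = -7$ ($I = -7 - 0 = -7 + 0 = -7$)
$k{\left(K,A \right)} = - 14 A$ ($k{\left(K,A \right)} = 2 \left(- 7 A\right) = - 14 A$)
$k{\left(T{\left(2,O \right)},-5 \right)} E = \left(-14\right) \left(-5\right) \left(-2\right) = 70 \left(-2\right) = -140$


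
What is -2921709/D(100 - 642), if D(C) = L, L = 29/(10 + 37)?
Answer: -137320323/29 ≈ -4.7352e+6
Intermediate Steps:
L = 29/47 ≈ 0.61702
D(C) = 29/47
-2921709/D(100 - 642) = -2921709/29/47 = -2921709*47/29 = -137320323/29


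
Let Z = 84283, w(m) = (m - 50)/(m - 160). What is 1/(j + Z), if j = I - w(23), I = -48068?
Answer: 137/4961428 ≈ 2.7613e-5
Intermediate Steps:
w(m) = (-50 + m)/(-160 + m)
j = -6585343/137 (j = -48068 - (-50 + 23)/(-160 + 23) = -48068 - (-27)/(-137) = -48068 - (-1)*(-27)/137 = -48068 - 1*27/137 = -48068 - 27/137 = -6585343/137 ≈ -48068.)
1/(j + Z) = 1/(-6585343/137 + 84283) = 1/(4961428/137) = 137/4961428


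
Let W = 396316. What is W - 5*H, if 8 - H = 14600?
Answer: 469276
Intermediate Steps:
H = -14592 (H = 8 - 1*14600 = 8 - 14600 = -14592)
W - 5*H = 396316 - 5*(-14592) = 396316 - 1*(-72960) = 396316 + 72960 = 469276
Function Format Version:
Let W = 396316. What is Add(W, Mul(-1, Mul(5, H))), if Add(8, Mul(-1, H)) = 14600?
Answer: 469276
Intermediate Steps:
H = -14592 (H = Add(8, Mul(-1, 14600)) = Add(8, -14600) = -14592)
Add(W, Mul(-1, Mul(5, H))) = Add(396316, Mul(-1, Mul(5, -14592))) = Add(396316, Mul(-1, -72960)) = Add(396316, 72960) = 469276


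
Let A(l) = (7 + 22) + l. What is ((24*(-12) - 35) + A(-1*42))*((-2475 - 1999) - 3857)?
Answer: 2799216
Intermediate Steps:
A(l) = 29 + l
((24*(-12) - 35) + A(-1*42))*((-2475 - 1999) - 3857) = ((24*(-12) - 35) + (29 - 1*42))*((-2475 - 1999) - 3857) = ((-288 - 35) + (29 - 42))*(-4474 - 3857) = (-323 - 13)*(-8331) = -336*(-8331) = 2799216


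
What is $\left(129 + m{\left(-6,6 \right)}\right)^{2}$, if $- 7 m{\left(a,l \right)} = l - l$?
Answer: $16641$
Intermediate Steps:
$m{\left(a,l \right)} = 0$ ($m{\left(a,l \right)} = - \frac{l - l}{7} = \left(- \frac{1}{7}\right) 0 = 0$)
$\left(129 + m{\left(-6,6 \right)}\right)^{2} = \left(129 + 0\right)^{2} = 129^{2} = 16641$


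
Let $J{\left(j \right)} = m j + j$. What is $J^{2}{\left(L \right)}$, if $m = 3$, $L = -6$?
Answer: $576$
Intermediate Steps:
$J{\left(j \right)} = 4 j$ ($J{\left(j \right)} = 3 j + j = 4 j$)
$J^{2}{\left(L \right)} = \left(4 \left(-6\right)\right)^{2} = \left(-24\right)^{2} = 576$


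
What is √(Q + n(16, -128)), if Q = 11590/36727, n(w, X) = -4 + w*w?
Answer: √942774358/1933 ≈ 15.884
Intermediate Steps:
n(w, X) = -4 + w²
Q = 610/1933 (Q = 11590*(1/36727) = 610/1933 ≈ 0.31557)
√(Q + n(16, -128)) = √(610/1933 + (-4 + 16²)) = √(610/1933 + (-4 + 256)) = √(610/1933 + 252) = √(487726/1933) = √942774358/1933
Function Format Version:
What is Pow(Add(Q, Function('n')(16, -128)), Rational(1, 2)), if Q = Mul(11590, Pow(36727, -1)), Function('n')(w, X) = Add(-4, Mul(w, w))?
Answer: Mul(Rational(1, 1933), Pow(942774358, Rational(1, 2))) ≈ 15.884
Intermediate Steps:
Function('n')(w, X) = Add(-4, Pow(w, 2))
Q = Rational(610, 1933) (Q = Mul(11590, Rational(1, 36727)) = Rational(610, 1933) ≈ 0.31557)
Pow(Add(Q, Function('n')(16, -128)), Rational(1, 2)) = Pow(Add(Rational(610, 1933), Add(-4, Pow(16, 2))), Rational(1, 2)) = Pow(Add(Rational(610, 1933), Add(-4, 256)), Rational(1, 2)) = Pow(Add(Rational(610, 1933), 252), Rational(1, 2)) = Pow(Rational(487726, 1933), Rational(1, 2)) = Mul(Rational(1, 1933), Pow(942774358, Rational(1, 2)))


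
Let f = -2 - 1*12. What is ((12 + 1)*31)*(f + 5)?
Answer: -3627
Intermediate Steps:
f = -14 (f = -2 - 12 = -14)
((12 + 1)*31)*(f + 5) = ((12 + 1)*31)*(-14 + 5) = (13*31)*(-9) = 403*(-9) = -3627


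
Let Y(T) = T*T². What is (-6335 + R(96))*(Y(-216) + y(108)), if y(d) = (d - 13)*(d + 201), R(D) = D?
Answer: 62691599499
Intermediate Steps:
Y(T) = T³
y(d) = (-13 + d)*(201 + d)
(-6335 + R(96))*(Y(-216) + y(108)) = (-6335 + 96)*((-216)³ + (-2613 + 108² + 188*108)) = -6239*(-10077696 + (-2613 + 11664 + 20304)) = -6239*(-10077696 + 29355) = -6239*(-10048341) = 62691599499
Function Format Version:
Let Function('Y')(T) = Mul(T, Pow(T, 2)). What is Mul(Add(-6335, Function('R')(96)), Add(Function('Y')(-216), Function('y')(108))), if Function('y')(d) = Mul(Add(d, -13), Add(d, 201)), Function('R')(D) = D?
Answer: 62691599499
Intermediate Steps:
Function('Y')(T) = Pow(T, 3)
Function('y')(d) = Mul(Add(-13, d), Add(201, d))
Mul(Add(-6335, Function('R')(96)), Add(Function('Y')(-216), Function('y')(108))) = Mul(Add(-6335, 96), Add(Pow(-216, 3), Add(-2613, Pow(108, 2), Mul(188, 108)))) = Mul(-6239, Add(-10077696, Add(-2613, 11664, 20304))) = Mul(-6239, Add(-10077696, 29355)) = Mul(-6239, -10048341) = 62691599499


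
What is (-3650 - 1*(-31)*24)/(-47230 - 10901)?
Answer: 2906/58131 ≈ 0.049991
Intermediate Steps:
(-3650 - 1*(-31)*24)/(-47230 - 10901) = (-3650 + 31*24)/(-58131) = (-3650 + 744)*(-1/58131) = -2906*(-1/58131) = 2906/58131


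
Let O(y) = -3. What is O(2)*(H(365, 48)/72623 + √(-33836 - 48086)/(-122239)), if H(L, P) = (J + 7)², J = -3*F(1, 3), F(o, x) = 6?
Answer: -363/72623 + 3*I*√81922/122239 ≈ -0.0049984 + 0.0070244*I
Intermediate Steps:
J = -18 (J = -3*6 = -18)
H(L, P) = 121 (H(L, P) = (-18 + 7)² = (-11)² = 121)
O(2)*(H(365, 48)/72623 + √(-33836 - 48086)/(-122239)) = -3*(121/72623 + √(-33836 - 48086)/(-122239)) = -3*(121*(1/72623) + √(-81922)*(-1/122239)) = -3*(121/72623 + (I*√81922)*(-1/122239)) = -3*(121/72623 - I*√81922/122239) = -363/72623 + 3*I*√81922/122239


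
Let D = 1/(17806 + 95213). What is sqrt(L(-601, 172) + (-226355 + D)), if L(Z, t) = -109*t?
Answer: 2*I*sqrt(782693191912791)/113019 ≈ 495.08*I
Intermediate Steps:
D = 1/113019 ≈ 8.8481e-6
sqrt(L(-601, 172) + (-226355 + D)) = sqrt(-109*172 + (-226355 + 1/113019)) = sqrt(-18748 - 25582415744/113019) = sqrt(-27701295956/113019) = 2*I*sqrt(782693191912791)/113019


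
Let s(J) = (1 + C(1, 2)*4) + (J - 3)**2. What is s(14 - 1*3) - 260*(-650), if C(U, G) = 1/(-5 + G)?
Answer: 507191/3 ≈ 1.6906e+5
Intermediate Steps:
s(J) = -1/3 + (-3 + J)**2 (s(J) = (1 + 4/(-5 + 2)) + (J - 3)**2 = (1 + 4/(-3)) + (-3 + J)**2 = (1 - 1/3*4) + (-3 + J)**2 = (1 - 4/3) + (-3 + J)**2 = -1/3 + (-3 + J)**2)
s(14 - 1*3) - 260*(-650) = (-1/3 + (-3 + (14 - 1*3))**2) - 260*(-650) = (-1/3 + (-3 + (14 - 3))**2) + 169000 = (-1/3 + (-3 + 11)**2) + 169000 = (-1/3 + 8**2) + 169000 = (-1/3 + 64) + 169000 = 191/3 + 169000 = 507191/3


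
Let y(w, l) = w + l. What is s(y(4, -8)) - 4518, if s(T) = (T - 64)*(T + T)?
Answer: -3974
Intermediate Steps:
y(w, l) = l + w
s(T) = 2*T*(-64 + T) (s(T) = (-64 + T)*(2*T) = 2*T*(-64 + T))
s(y(4, -8)) - 4518 = 2*(-8 + 4)*(-64 + (-8 + 4)) - 4518 = 2*(-4)*(-64 - 4) - 4518 = 2*(-4)*(-68) - 4518 = 544 - 4518 = -3974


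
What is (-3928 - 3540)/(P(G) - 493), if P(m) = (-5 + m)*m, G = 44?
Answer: -7468/1223 ≈ -6.1063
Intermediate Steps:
P(m) = m*(-5 + m)
(-3928 - 3540)/(P(G) - 493) = (-3928 - 3540)/(44*(-5 + 44) - 493) = -7468/(44*39 - 493) = -7468/(1716 - 493) = -7468/1223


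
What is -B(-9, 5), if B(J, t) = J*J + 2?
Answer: -83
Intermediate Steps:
B(J, t) = 2 + J² (B(J, t) = J² + 2 = 2 + J²)
-B(-9, 5) = -(2 + (-9)²) = -(2 + 81) = -1*83 = -83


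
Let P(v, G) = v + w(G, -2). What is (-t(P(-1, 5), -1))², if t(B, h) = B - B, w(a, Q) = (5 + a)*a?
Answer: 0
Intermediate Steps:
w(a, Q) = a*(5 + a)
P(v, G) = v + G*(5 + G)
t(B, h) = 0
(-t(P(-1, 5), -1))² = (-1*0)² = 0² = 0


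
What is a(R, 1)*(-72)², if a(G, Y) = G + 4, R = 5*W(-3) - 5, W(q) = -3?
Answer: -82944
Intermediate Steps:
R = -20 (R = 5*(-3) - 5 = -15 - 5 = -20)
a(G, Y) = 4 + G
a(R, 1)*(-72)² = (4 - 20)*(-72)² = -16*5184 = -82944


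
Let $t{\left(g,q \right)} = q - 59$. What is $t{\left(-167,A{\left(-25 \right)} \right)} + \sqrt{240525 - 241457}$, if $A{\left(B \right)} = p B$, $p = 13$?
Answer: $-384 + 2 i \sqrt{233} \approx -384.0 + 30.529 i$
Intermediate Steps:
$A{\left(B \right)} = 13 B$
$t{\left(g,q \right)} = -59 + q$
$t{\left(-167,A{\left(-25 \right)} \right)} + \sqrt{240525 - 241457} = \left(-59 + 13 \left(-25\right)\right) + \sqrt{240525 - 241457} = \left(-59 - 325\right) + \sqrt{-932} = -384 + 2 i \sqrt{233}$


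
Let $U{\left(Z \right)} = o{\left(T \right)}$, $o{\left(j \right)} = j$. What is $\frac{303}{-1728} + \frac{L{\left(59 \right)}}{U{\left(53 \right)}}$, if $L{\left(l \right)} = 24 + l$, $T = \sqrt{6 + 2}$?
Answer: $- \frac{101}{576} + \frac{83 \sqrt{2}}{4} \approx 29.17$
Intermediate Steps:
$T = 2 \sqrt{2}$ ($T = \sqrt{8} = 2 \sqrt{2} \approx 2.8284$)
$U{\left(Z \right)} = 2 \sqrt{2}$
$\frac{303}{-1728} + \frac{L{\left(59 \right)}}{U{\left(53 \right)}} = \frac{303}{-1728} + \frac{24 + 59}{2 \sqrt{2}} = 303 \left(- \frac{1}{1728}\right) + 83 \frac{\sqrt{2}}{4} = - \frac{101}{576} + \frac{83 \sqrt{2}}{4}$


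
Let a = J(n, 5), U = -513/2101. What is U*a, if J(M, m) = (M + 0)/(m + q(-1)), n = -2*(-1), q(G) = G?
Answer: -513/4202 ≈ -0.12208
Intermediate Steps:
n = 2
U = -513/2101 (U = -513*1/2101 = -513/2101 ≈ -0.24417)
J(M, m) = M/(-1 + m) (J(M, m) = (M + 0)/(m - 1) = M/(-1 + m))
a = ½ (a = 2/(-1 + 5) = 2/4 = 2*(¼) = ½ ≈ 0.50000)
U*a = -513/2101*½ = -513/4202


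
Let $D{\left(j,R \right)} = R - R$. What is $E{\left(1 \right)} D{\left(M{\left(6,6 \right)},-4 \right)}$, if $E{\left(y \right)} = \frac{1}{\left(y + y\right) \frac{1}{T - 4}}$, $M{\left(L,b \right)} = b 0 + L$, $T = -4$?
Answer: $0$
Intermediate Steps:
$M{\left(L,b \right)} = L$ ($M{\left(L,b \right)} = 0 + L = L$)
$D{\left(j,R \right)} = 0$
$E{\left(y \right)} = - \frac{4}{y}$ ($E{\left(y \right)} = \frac{1}{\left(y + y\right) \frac{1}{-4 - 4}} = \frac{1}{2 y \frac{1}{-4 - 4}} = \frac{1}{2 y \frac{1}{-8}} = \frac{1}{2 y \left(- \frac{1}{8}\right)} = \frac{1}{\left(- \frac{1}{4}\right) y} = - \frac{4}{y}$)
$E{\left(1 \right)} D{\left(M{\left(6,6 \right)},-4 \right)} = - \frac{4}{1} \cdot 0 = \left(-4\right) 1 \cdot 0 = \left(-4\right) 0 = 0$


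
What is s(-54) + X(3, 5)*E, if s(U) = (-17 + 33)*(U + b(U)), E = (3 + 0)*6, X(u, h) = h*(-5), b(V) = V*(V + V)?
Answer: 91998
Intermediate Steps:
b(V) = 2*V² (b(V) = V*(2*V) = 2*V²)
X(u, h) = -5*h
E = 18 (E = 3*6 = 18)
s(U) = 16*U + 32*U² (s(U) = (-17 + 33)*(U + 2*U²) = 16*(U + 2*U²) = 16*U + 32*U²)
s(-54) + X(3, 5)*E = 16*(-54)*(1 + 2*(-54)) - 5*5*18 = 16*(-54)*(1 - 108) - 25*18 = 16*(-54)*(-107) - 450 = 92448 - 450 = 91998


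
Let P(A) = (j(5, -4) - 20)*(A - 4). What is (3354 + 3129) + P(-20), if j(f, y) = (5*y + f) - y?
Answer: 7227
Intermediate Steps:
j(f, y) = f + 4*y (j(f, y) = (f + 5*y) - y = f + 4*y)
P(A) = 124 - 31*A (P(A) = ((5 + 4*(-4)) - 20)*(A - 4) = ((5 - 16) - 20)*(-4 + A) = (-11 - 20)*(-4 + A) = -31*(-4 + A) = 124 - 31*A)
(3354 + 3129) + P(-20) = (3354 + 3129) + (124 - 31*(-20)) = 6483 + (124 + 620) = 6483 + 744 = 7227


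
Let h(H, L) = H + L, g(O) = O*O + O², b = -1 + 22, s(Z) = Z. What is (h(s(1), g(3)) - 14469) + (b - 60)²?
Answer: -12929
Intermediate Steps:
b = 21
g(O) = 2*O² (g(O) = O² + O² = 2*O²)
(h(s(1), g(3)) - 14469) + (b - 60)² = ((1 + 2*3²) - 14469) + (21 - 60)² = ((1 + 2*9) - 14469) + (-39)² = ((1 + 18) - 14469) + 1521 = (19 - 14469) + 1521 = -14450 + 1521 = -12929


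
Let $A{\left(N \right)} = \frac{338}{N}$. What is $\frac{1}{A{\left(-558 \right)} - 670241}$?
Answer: $- \frac{279}{186997408} \approx -1.492 \cdot 10^{-6}$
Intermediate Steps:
$\frac{1}{A{\left(-558 \right)} - 670241} = \frac{1}{\frac{338}{-558} - 670241} = \frac{1}{338 \left(- \frac{1}{558}\right) - 670241} = \frac{1}{- \frac{169}{279} - 670241} = \frac{1}{- \frac{186997408}{279}} = - \frac{279}{186997408}$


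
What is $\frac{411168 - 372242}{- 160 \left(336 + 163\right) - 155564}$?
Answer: $- \frac{19463}{117702} \approx -0.16536$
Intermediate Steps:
$\frac{411168 - 372242}{- 160 \left(336 + 163\right) - 155564} = \frac{38926}{\left(-160\right) 499 - 155564} = \frac{38926}{-79840 - 155564} = \frac{38926}{-235404} = 38926 \left(- \frac{1}{235404}\right) = - \frac{19463}{117702}$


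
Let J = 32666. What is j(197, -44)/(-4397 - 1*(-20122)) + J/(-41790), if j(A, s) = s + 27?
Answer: -3025784/3865575 ≈ -0.78275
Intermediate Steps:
j(A, s) = 27 + s
j(197, -44)/(-4397 - 1*(-20122)) + J/(-41790) = (27 - 44)/(-4397 - 1*(-20122)) + 32666/(-41790) = -17/(-4397 + 20122) + 32666*(-1/41790) = -17/15725 - 16333/20895 = -17*1/15725 - 16333/20895 = -1/925 - 16333/20895 = -3025784/3865575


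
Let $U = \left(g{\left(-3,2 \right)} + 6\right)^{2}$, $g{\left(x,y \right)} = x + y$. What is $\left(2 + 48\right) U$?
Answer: $1250$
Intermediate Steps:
$U = 25$ ($U = \left(\left(-3 + 2\right) + 6\right)^{2} = \left(-1 + 6\right)^{2} = 5^{2} = 25$)
$\left(2 + 48\right) U = \left(2 + 48\right) 25 = 50 \cdot 25 = 1250$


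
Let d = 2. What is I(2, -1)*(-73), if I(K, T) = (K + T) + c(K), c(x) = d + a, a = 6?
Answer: -657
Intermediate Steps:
c(x) = 8 (c(x) = 2 + 6 = 8)
I(K, T) = 8 + K + T (I(K, T) = (K + T) + 8 = 8 + K + T)
I(2, -1)*(-73) = (8 + 2 - 1)*(-73) = 9*(-73) = -657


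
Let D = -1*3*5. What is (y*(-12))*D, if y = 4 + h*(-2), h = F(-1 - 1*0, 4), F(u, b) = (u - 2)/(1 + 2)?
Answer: 1080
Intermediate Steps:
F(u, b) = -⅔ + u/3 (F(u, b) = (-2 + u)/3 = (-2 + u)*(⅓) = -⅔ + u/3)
h = -1 (h = -⅔ + (-1 - 1*0)/3 = -⅔ + (-1 + 0)/3 = -⅔ + (⅓)*(-1) = -⅔ - ⅓ = -1)
y = 6 (y = 4 - 1*(-2) = 4 + 2 = 6)
D = -15 (D = -3*5 = -15)
(y*(-12))*D = (6*(-12))*(-15) = -72*(-15) = 1080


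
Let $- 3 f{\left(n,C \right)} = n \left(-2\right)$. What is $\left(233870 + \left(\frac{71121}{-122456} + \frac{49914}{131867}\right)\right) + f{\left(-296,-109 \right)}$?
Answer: $\frac{11319962515315967}{48443716056} \approx 2.3367 \cdot 10^{5}$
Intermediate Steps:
$f{\left(n,C \right)} = \frac{2 n}{3}$ ($f{\left(n,C \right)} = - \frac{n \left(-2\right)}{3} = - \frac{\left(-2\right) n}{3} = \frac{2 n}{3}$)
$\left(233870 + \left(\frac{71121}{-122456} + \frac{49914}{131867}\right)\right) + f{\left(-296,-109 \right)} = \left(233870 + \left(\frac{71121}{-122456} + \frac{49914}{131867}\right)\right) + \frac{2}{3} \left(-296\right) = \left(233870 + \left(71121 \left(- \frac{1}{122456}\right) + 49914 \cdot \frac{1}{131867}\right)\right) - \frac{592}{3} = \left(233870 + \left(- \frac{71121}{122456} + \frac{49914}{131867}\right)\right) - \frac{592}{3} = \left(233870 - \frac{3266244123}{16147905352}\right) - \frac{592}{3} = \frac{3776507358428117}{16147905352} - \frac{592}{3} = \frac{11319962515315967}{48443716056}$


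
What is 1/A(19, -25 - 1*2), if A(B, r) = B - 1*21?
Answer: -1/2 ≈ -0.50000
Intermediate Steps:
A(B, r) = -21 + B (A(B, r) = B - 21 = -21 + B)
1/A(19, -25 - 1*2) = 1/(-21 + 19) = 1/(-2) = -1/2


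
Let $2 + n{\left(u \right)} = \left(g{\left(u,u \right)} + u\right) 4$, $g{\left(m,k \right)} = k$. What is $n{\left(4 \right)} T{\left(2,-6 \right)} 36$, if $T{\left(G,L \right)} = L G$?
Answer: $-12960$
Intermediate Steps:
$T{\left(G,L \right)} = G L$
$n{\left(u \right)} = -2 + 8 u$ ($n{\left(u \right)} = -2 + \left(u + u\right) 4 = -2 + 2 u 4 = -2 + 8 u$)
$n{\left(4 \right)} T{\left(2,-6 \right)} 36 = \left(-2 + 8 \cdot 4\right) 2 \left(-6\right) 36 = \left(-2 + 32\right) \left(-12\right) 36 = 30 \left(-12\right) 36 = \left(-360\right) 36 = -12960$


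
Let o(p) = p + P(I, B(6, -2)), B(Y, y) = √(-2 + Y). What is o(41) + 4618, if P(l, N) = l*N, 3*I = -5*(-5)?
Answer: 14027/3 ≈ 4675.7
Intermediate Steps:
I = 25/3 (I = (-5*(-5))/3 = (⅓)*25 = 25/3 ≈ 8.3333)
P(l, N) = N*l
o(p) = 50/3 + p (o(p) = p + √(-2 + 6)*(25/3) = p + √4*(25/3) = p + 2*(25/3) = p + 50/3 = 50/3 + p)
o(41) + 4618 = (50/3 + 41) + 4618 = 173/3 + 4618 = 14027/3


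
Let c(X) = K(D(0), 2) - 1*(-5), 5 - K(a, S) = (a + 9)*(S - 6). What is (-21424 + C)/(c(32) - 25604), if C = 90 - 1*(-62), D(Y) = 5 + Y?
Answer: 10636/12769 ≈ 0.83295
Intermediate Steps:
K(a, S) = 5 - (-6 + S)*(9 + a) (K(a, S) = 5 - (a + 9)*(S - 6) = 5 - (9 + a)*(-6 + S) = 5 - (-6 + S)*(9 + a))
C = 152 (C = 90 + 62 = 152)
c(X) = 66 (c(X) = (59 - 9*2 + 6*(5 + 0) - 1*2*(5 + 0)) - 1*(-5) = (59 - 18 + 6*5 - 1*2*5) + 5 = (59 - 18 + 30 - 10) + 5 = 61 + 5 = 66)
(-21424 + C)/(c(32) - 25604) = (-21424 + 152)/(66 - 25604) = -21272/(-25538) = -21272*(-1/25538) = 10636/12769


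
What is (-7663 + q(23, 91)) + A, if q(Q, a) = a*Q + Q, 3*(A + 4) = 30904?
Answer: 14251/3 ≈ 4750.3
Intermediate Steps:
A = 30892/3 (A = -4 + (1/3)*30904 = -4 + 30904/3 = 30892/3 ≈ 10297.)
q(Q, a) = Q + Q*a (q(Q, a) = Q*a + Q = Q + Q*a)
(-7663 + q(23, 91)) + A = (-7663 + 23*(1 + 91)) + 30892/3 = (-7663 + 23*92) + 30892/3 = (-7663 + 2116) + 30892/3 = -5547 + 30892/3 = 14251/3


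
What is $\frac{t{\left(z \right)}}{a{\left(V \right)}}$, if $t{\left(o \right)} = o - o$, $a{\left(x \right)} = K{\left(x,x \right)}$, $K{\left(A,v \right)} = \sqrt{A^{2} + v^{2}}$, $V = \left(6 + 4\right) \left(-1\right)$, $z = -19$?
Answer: $0$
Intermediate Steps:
$V = -10$ ($V = 10 \left(-1\right) = -10$)
$a{\left(x \right)} = \sqrt{2} \sqrt{x^{2}}$ ($a{\left(x \right)} = \sqrt{x^{2} + x^{2}} = \sqrt{2 x^{2}} = \sqrt{2} \sqrt{x^{2}}$)
$t{\left(o \right)} = 0$
$\frac{t{\left(z \right)}}{a{\left(V \right)}} = \frac{0}{\sqrt{2} \sqrt{\left(-10\right)^{2}}} = \frac{0}{\sqrt{2} \sqrt{100}} = \frac{0}{\sqrt{2} \cdot 10} = \frac{0}{10 \sqrt{2}} = 0 \frac{\sqrt{2}}{20} = 0$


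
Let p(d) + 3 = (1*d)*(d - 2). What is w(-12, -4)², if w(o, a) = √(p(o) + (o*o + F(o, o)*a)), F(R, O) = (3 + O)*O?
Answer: -123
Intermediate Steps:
F(R, O) = O*(3 + O)
p(d) = -3 + d*(-2 + d) (p(d) = -3 + (1*d)*(d - 2) = -3 + d*(-2 + d))
w(o, a) = √(-3 - 2*o + 2*o² + a*o*(3 + o)) (w(o, a) = √((-3 + o² - 2*o) + (o*o + (o*(3 + o))*a)) = √((-3 + o² - 2*o) + (o² + a*o*(3 + o))) = √(-3 - 2*o + 2*o² + a*o*(3 + o)))
w(-12, -4)² = (√(-3 - 2*(-12) + 2*(-12)² - 4*(-12)*(3 - 12)))² = (√(-3 + 24 + 2*144 - 4*(-12)*(-9)))² = (√(-3 + 24 + 288 - 432))² = (√(-123))² = (I*√123)² = -123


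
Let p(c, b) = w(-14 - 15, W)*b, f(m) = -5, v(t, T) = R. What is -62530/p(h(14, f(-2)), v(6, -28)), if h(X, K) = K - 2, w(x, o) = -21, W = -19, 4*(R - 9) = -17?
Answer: 250120/399 ≈ 626.87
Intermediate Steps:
R = 19/4 (R = 9 + (¼)*(-17) = 9 - 17/4 = 19/4 ≈ 4.7500)
v(t, T) = 19/4
h(X, K) = -2 + K
p(c, b) = -21*b
-62530/p(h(14, f(-2)), v(6, -28)) = -62530/((-21*19/4)) = -62530/(-399/4) = -62530*(-4/399) = 250120/399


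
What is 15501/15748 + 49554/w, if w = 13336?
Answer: 30846804/6562979 ≈ 4.7001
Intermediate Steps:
15501/15748 + 49554/w = 15501/15748 + 49554/13336 = 15501*(1/15748) + 49554*(1/13336) = 15501/15748 + 24777/6668 = 30846804/6562979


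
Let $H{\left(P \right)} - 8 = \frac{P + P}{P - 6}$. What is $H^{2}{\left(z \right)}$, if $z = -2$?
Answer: $\frac{289}{4} \approx 72.25$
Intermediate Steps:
$H{\left(P \right)} = 8 + \frac{2 P}{-6 + P}$ ($H{\left(P \right)} = 8 + \frac{P + P}{P - 6} = 8 + \frac{2 P}{-6 + P}$)
$H^{2}{\left(z \right)} = \left(\frac{2 \left(-24 + 5 \left(-2\right)\right)}{-6 - 2}\right)^{2} = \left(\frac{2 \left(-24 - 10\right)}{-8}\right)^{2} = \left(2 \left(- \frac{1}{8}\right) \left(-34\right)\right)^{2} = \left(\frac{17}{2}\right)^{2} = \frac{289}{4}$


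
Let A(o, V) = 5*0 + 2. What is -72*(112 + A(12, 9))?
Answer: -8208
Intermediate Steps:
A(o, V) = 2 (A(o, V) = 0 + 2 = 2)
-72*(112 + A(12, 9)) = -72*(112 + 2) = -72*114 = -8208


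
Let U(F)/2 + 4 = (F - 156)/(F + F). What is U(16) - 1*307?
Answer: -1295/4 ≈ -323.75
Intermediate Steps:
U(F) = -8 + (-156 + F)/F (U(F) = -8 + 2*((F - 156)/(F + F)) = -8 + 2*((-156 + F)/((2*F))) = -8 + 2*((-156 + F)*(1/(2*F))) = -8 + 2*((-156 + F)/(2*F)) = -8 + (-156 + F)/F)
U(16) - 1*307 = (-7 - 156/16) - 1*307 = (-7 - 156*1/16) - 307 = (-7 - 39/4) - 307 = -67/4 - 307 = -1295/4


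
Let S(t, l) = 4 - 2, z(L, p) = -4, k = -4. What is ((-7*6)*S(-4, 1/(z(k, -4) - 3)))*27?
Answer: -2268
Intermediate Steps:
S(t, l) = 2
((-7*6)*S(-4, 1/(z(k, -4) - 3)))*27 = (-7*6*2)*27 = -42*2*27 = -84*27 = -2268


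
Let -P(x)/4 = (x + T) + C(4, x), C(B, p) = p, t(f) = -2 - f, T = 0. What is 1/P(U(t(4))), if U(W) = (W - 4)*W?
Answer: -1/480 ≈ -0.0020833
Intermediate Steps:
U(W) = W*(-4 + W) (U(W) = (-4 + W)*W = W*(-4 + W))
P(x) = -8*x (P(x) = -4*((x + 0) + x) = -4*(x + x) = -8*x)
1/P(U(t(4))) = 1/(-8*(-2 - 1*4)*(-4 + (-2 - 1*4))) = 1/(-8*(-2 - 4)*(-4 + (-2 - 4))) = 1/(-(-48)*(-4 - 6)) = 1/(-(-48)*(-10)) = 1/(-8*60) = 1/(-480) = -1/480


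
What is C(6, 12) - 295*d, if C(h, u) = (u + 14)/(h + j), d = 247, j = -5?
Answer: -72839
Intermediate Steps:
C(h, u) = (14 + u)/(-5 + h) (C(h, u) = (u + 14)/(h - 5) = (14 + u)/(-5 + h))
C(6, 12) - 295*d = (14 + 12)/(-5 + 6) - 295*247 = 26/1 - 72865 = 1*26 - 72865 = 26 - 72865 = -72839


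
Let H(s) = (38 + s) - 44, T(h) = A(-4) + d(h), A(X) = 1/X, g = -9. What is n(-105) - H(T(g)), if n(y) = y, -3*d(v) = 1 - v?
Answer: -1145/12 ≈ -95.417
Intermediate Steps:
d(v) = -⅓ + v/3 (d(v) = -(1 - v)/3 = -⅓ + v/3)
T(h) = -7/12 + h/3 (T(h) = 1/(-4) + (-⅓ + h/3) = -¼ + (-⅓ + h/3) = -7/12 + h/3)
H(s) = -6 + s
n(-105) - H(T(g)) = -105 - (-6 + (-7/12 + (⅓)*(-9))) = -105 - (-6 + (-7/12 - 3)) = -105 - (-6 - 43/12) = -105 - 1*(-115/12) = -105 + 115/12 = -1145/12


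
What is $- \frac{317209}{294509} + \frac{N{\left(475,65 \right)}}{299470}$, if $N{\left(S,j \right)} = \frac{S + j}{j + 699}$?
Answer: $- \frac{3628784974843}{3369110510786} \approx -1.0771$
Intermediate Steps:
$N{\left(S,j \right)} = \frac{S + j}{699 + j}$
$- \frac{317209}{294509} + \frac{N{\left(475,65 \right)}}{299470} = - \frac{317209}{294509} + \frac{\frac{1}{699 + 65} \left(475 + 65\right)}{299470} = \left(-317209\right) \frac{1}{294509} + \frac{1}{764} \cdot 540 \cdot \frac{1}{299470} = - \frac{317209}{294509} + \frac{1}{764} \cdot 540 \cdot \frac{1}{299470} = - \frac{317209}{294509} + \frac{135}{191} \cdot \frac{1}{299470} = - \frac{317209}{294509} + \frac{27}{11439754} = - \frac{3628784974843}{3369110510786}$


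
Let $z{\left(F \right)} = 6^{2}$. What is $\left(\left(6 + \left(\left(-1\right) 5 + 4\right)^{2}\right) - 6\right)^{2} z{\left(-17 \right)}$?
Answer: $36$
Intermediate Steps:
$z{\left(F \right)} = 36$
$\left(\left(6 + \left(\left(-1\right) 5 + 4\right)^{2}\right) - 6\right)^{2} z{\left(-17 \right)} = \left(\left(6 + \left(\left(-1\right) 5 + 4\right)^{2}\right) - 6\right)^{2} \cdot 36 = \left(\left(6 + \left(-5 + 4\right)^{2}\right) - 6\right)^{2} \cdot 36 = \left(\left(6 + \left(-1\right)^{2}\right) - 6\right)^{2} \cdot 36 = \left(\left(6 + 1\right) - 6\right)^{2} \cdot 36 = \left(7 - 6\right)^{2} \cdot 36 = 1^{2} \cdot 36 = 1 \cdot 36 = 36$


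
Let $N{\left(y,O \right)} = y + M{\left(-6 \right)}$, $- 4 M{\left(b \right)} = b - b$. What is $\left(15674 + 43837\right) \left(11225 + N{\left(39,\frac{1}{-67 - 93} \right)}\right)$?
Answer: $670331904$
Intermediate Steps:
$M{\left(b \right)} = 0$ ($M{\left(b \right)} = - \frac{b - b}{4} = \left(- \frac{1}{4}\right) 0 = 0$)
$N{\left(y,O \right)} = y$ ($N{\left(y,O \right)} = y + 0 = y$)
$\left(15674 + 43837\right) \left(11225 + N{\left(39,\frac{1}{-67 - 93} \right)}\right) = \left(15674 + 43837\right) \left(11225 + 39\right) = 59511 \cdot 11264 = 670331904$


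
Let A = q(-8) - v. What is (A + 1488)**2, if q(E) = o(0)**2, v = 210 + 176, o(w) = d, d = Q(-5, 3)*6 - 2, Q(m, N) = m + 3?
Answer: 1684804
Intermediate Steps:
Q(m, N) = 3 + m
d = -14 (d = (3 - 5)*6 - 2 = -2*6 - 2 = -12 - 2 = -14)
o(w) = -14
v = 386
q(E) = 196 (q(E) = (-14)**2 = 196)
A = -190 (A = 196 - 1*386 = 196 - 386 = -190)
(A + 1488)**2 = (-190 + 1488)**2 = 1298**2 = 1684804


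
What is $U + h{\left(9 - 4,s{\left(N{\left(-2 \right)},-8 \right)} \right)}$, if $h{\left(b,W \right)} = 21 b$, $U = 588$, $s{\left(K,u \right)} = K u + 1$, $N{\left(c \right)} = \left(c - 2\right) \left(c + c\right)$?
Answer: $693$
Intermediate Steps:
$N{\left(c \right)} = 2 c \left(-2 + c\right)$ ($N{\left(c \right)} = \left(-2 + c\right) 2 c = 2 c \left(-2 + c\right)$)
$s{\left(K,u \right)} = 1 + K u$
$U + h{\left(9 - 4,s{\left(N{\left(-2 \right)},-8 \right)} \right)} = 588 + 21 \left(9 - 4\right) = 588 + 21 \cdot 5 = 588 + 105 = 693$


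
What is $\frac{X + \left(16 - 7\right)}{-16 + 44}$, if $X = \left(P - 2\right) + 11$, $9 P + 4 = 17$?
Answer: $\frac{25}{36} \approx 0.69444$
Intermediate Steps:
$P = \frac{13}{9}$ ($P = - \frac{4}{9} + \frac{1}{9} \cdot 17 = - \frac{4}{9} + \frac{17}{9} = \frac{13}{9} \approx 1.4444$)
$X = \frac{94}{9}$ ($X = \left(\frac{13}{9} - 2\right) + 11 = - \frac{5}{9} + 11 = \frac{94}{9} \approx 10.444$)
$\frac{X + \left(16 - 7\right)}{-16 + 44} = \frac{\frac{94}{9} + \left(16 - 7\right)}{-16 + 44} = \frac{\frac{94}{9} + 9}{28} = \frac{1}{28} \cdot \frac{175}{9} = \frac{25}{36}$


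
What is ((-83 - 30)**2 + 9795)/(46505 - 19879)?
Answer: 11282/13313 ≈ 0.84744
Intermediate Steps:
((-83 - 30)**2 + 9795)/(46505 - 19879) = ((-113)**2 + 9795)/26626 = (12769 + 9795)*(1/26626) = 22564*(1/26626) = 11282/13313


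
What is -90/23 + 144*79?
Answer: 261558/23 ≈ 11372.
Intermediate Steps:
-90/23 + 144*79 = -90*1/23 + 11376 = -90/23 + 11376 = 261558/23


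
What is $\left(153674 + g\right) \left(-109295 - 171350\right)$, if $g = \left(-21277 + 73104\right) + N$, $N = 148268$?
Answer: $-99283501005$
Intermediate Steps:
$g = 200095$ ($g = \left(-21277 + 73104\right) + 148268 = 51827 + 148268 = 200095$)
$\left(153674 + g\right) \left(-109295 - 171350\right) = \left(153674 + 200095\right) \left(-109295 - 171350\right) = 353769 \left(-280645\right) = -99283501005$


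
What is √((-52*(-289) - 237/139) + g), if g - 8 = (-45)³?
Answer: 4*I*√91884282/139 ≈ 275.85*I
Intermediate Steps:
g = -91117 (g = 8 + (-45)³ = 8 - 91125 = -91117)
√((-52*(-289) - 237/139) + g) = √((-52*(-289) - 237/139) - 91117) = √((15028 - 237*1/139) - 91117) = √((15028 - 237/139) - 91117) = √(2088655/139 - 91117) = √(-10576608/139) = 4*I*√91884282/139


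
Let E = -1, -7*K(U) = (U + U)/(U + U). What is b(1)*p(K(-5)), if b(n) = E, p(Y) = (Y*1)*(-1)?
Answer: -1/7 ≈ -0.14286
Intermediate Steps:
K(U) = -1/7 (K(U) = -(U + U)/(7*(U + U)) = -2*U/(7*(2*U)) = -2*U*1/(2*U)/7 = -1/7*1 = -1/7)
p(Y) = -Y (p(Y) = Y*(-1) = -Y)
b(n) = -1
b(1)*p(K(-5)) = -(-1)*(-1)/7 = -1*1/7 = -1/7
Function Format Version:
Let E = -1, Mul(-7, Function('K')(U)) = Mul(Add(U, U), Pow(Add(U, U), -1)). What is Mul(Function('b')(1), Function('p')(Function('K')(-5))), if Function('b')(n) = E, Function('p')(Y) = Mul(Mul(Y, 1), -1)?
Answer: Rational(-1, 7) ≈ -0.14286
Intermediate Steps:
Function('K')(U) = Rational(-1, 7) (Function('K')(U) = Mul(Rational(-1, 7), Mul(Add(U, U), Pow(Add(U, U), -1))) = Mul(Rational(-1, 7), Mul(Mul(2, U), Pow(Mul(2, U), -1))) = Mul(Rational(-1, 7), Mul(Mul(2, U), Mul(Rational(1, 2), Pow(U, -1)))) = Mul(Rational(-1, 7), 1) = Rational(-1, 7))
Function('p')(Y) = Mul(-1, Y) (Function('p')(Y) = Mul(Y, -1) = Mul(-1, Y))
Function('b')(n) = -1
Mul(Function('b')(1), Function('p')(Function('K')(-5))) = Mul(-1, Mul(-1, Rational(-1, 7))) = Mul(-1, Rational(1, 7)) = Rational(-1, 7)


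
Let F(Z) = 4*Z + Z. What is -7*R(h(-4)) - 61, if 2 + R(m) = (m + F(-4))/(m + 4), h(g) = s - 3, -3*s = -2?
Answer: 234/5 ≈ 46.800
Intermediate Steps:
s = 2/3 (s = -1/3*(-2) = 2/3 ≈ 0.66667)
h(g) = -7/3 (h(g) = 2/3 - 3 = -7/3)
F(Z) = 5*Z
R(m) = -2 + (-20 + m)/(4 + m) (R(m) = -2 + (m + 5*(-4))/(m + 4) = -2 + (m - 20)/(4 + m) = -2 + (-20 + m)/(4 + m))
-7*R(h(-4)) - 61 = -7*(-28 - 1*(-7/3))/(4 - 7/3) - 61 = -7*(-28 + 7/3)/5/3 - 61 = -21*(-77)/(5*3) - 61 = -7*(-77/5) - 61 = 539/5 - 61 = 234/5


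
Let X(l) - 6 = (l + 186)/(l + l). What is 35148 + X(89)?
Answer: 6257687/178 ≈ 35156.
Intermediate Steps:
X(l) = 6 + (186 + l)/(2*l) (X(l) = 6 + (l + 186)/(l + l) = 6 + (186 + l)/((2*l)) = 6 + (186 + l)*(1/(2*l)) = 6 + (186 + l)/(2*l))
35148 + X(89) = 35148 + (13/2 + 93/89) = 35148 + 1343/178 = 6257687/178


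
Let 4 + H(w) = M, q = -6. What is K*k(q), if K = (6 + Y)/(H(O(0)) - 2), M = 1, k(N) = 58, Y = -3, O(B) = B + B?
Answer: -174/5 ≈ -34.800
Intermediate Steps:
O(B) = 2*B
H(w) = -3 (H(w) = -4 + 1 = -3)
K = -⅗ (K = (6 - 3)/(-3 - 2) = 3/(-5) = 3*(-⅕) = -⅗ ≈ -0.60000)
K*k(q) = -⅗*58 = -174/5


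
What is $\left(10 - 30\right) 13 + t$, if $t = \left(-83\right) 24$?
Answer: $-2252$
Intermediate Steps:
$t = -1992$
$\left(10 - 30\right) 13 + t = \left(10 - 30\right) 13 - 1992 = \left(-20\right) 13 - 1992 = -260 - 1992 = -2252$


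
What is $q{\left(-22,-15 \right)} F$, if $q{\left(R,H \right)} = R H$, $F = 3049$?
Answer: $1006170$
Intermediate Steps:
$q{\left(R,H \right)} = H R$
$q{\left(-22,-15 \right)} F = \left(-15\right) \left(-22\right) 3049 = 330 \cdot 3049 = 1006170$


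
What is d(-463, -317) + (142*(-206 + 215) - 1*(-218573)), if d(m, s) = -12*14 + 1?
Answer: 219684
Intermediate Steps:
d(m, s) = -167 (d(m, s) = -168 + 1 = -167)
d(-463, -317) + (142*(-206 + 215) - 1*(-218573)) = -167 + (142*(-206 + 215) - 1*(-218573)) = -167 + (142*9 + 218573) = -167 + (1278 + 218573) = -167 + 219851 = 219684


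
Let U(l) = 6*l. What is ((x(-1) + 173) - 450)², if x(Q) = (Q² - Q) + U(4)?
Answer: 63001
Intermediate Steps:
x(Q) = 24 + Q² - Q (x(Q) = (Q² - Q) + 6*4 = (Q² - Q) + 24 = 24 + Q² - Q)
((x(-1) + 173) - 450)² = (((24 + (-1)² - 1*(-1)) + 173) - 450)² = (((24 + 1 + 1) + 173) - 450)² = ((26 + 173) - 450)² = (199 - 450)² = (-251)² = 63001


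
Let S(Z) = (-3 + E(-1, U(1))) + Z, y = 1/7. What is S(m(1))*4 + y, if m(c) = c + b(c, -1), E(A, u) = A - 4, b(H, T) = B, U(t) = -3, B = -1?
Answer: -223/7 ≈ -31.857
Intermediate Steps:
b(H, T) = -1
E(A, u) = -4 + A
y = ⅐ ≈ 0.14286
m(c) = -1 + c (m(c) = c - 1 = -1 + c)
S(Z) = -8 + Z (S(Z) = (-3 + (-4 - 1)) + Z = (-3 - 5) + Z = -8 + Z)
S(m(1))*4 + y = (-8 + (-1 + 1))*4 + ⅐ = (-8 + 0)*4 + ⅐ = -8*4 + ⅐ = -32 + ⅐ = -223/7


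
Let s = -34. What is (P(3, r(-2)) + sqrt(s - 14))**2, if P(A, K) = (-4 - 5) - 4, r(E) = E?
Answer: 121 - 104*I*sqrt(3) ≈ 121.0 - 180.13*I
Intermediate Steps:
P(A, K) = -13 (P(A, K) = -9 - 4 = -13)
(P(3, r(-2)) + sqrt(s - 14))**2 = (-13 + sqrt(-34 - 14))**2 = (-13 + sqrt(-48))**2 = (-13 + 4*I*sqrt(3))**2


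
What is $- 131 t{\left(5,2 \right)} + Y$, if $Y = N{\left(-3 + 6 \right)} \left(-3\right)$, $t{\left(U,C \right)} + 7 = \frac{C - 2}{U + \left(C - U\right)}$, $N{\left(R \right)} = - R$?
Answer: $926$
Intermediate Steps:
$t{\left(U,C \right)} = -7 + \frac{-2 + C}{C}$ ($t{\left(U,C \right)} = -7 + \frac{C - 2}{U + \left(C - U\right)} = -7 + \frac{-2 + C}{C}$)
$Y = 9$ ($Y = - (-3 + 6) \left(-3\right) = \left(-1\right) 3 \left(-3\right) = \left(-3\right) \left(-3\right) = 9$)
$- 131 t{\left(5,2 \right)} + Y = - 131 \left(-6 - \frac{2}{2}\right) + 9 = - 131 \left(-6 - 1\right) + 9 = \left(-131\right) \left(-7\right) + 9 = 917 + 9 = 926$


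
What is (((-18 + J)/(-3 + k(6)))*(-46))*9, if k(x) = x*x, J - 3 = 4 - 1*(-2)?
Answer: 1242/11 ≈ 112.91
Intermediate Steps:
J = 9 (J = 3 + (4 - 1*(-2)) = 3 + (4 + 2) = 3 + 6 = 9)
k(x) = x**2
(((-18 + J)/(-3 + k(6)))*(-46))*9 = (((-18 + 9)/(-3 + 6**2))*(-46))*9 = (-9/(-3 + 36)*(-46))*9 = (-9/33*(-46))*9 = (-9*1/33*(-46))*9 = -3/11*(-46)*9 = (138/11)*9 = 1242/11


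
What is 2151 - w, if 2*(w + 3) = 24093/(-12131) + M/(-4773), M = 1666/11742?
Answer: 732564706151963/339938315073 ≈ 2155.0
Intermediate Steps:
M = 833/5871 (M = 1666*(1/11742) = 833/5871 ≈ 0.14188)
w = -1357390429940/339938315073 (w = -3 + (24093/(-12131) + (833/5871)/(-4773))/2 = -3 + (24093*(-1/12131) + (833/5871)*(-1/4773))/2 = -3 + (-24093/12131 - 833/28022283)/2 = -3 + (½)*(-675150969442/339938315073) = -3 - 337575484721/339938315073 = -1357390429940/339938315073 ≈ -3.9930)
2151 - w = 2151 - 1*(-1357390429940/339938315073) = 2151 + 1357390429940/339938315073 = 732564706151963/339938315073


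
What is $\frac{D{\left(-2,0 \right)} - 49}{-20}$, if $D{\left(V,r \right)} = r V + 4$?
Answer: $\frac{9}{4} \approx 2.25$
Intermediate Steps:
$D{\left(V,r \right)} = 4 + V r$ ($D{\left(V,r \right)} = V r + 4 = 4 + V r$)
$\frac{D{\left(-2,0 \right)} - 49}{-20} = \frac{\left(4 - 0\right) - 49}{-20} = - \frac{\left(4 + 0\right) - 49}{20} = - \frac{4 - 49}{20} = \left(- \frac{1}{20}\right) \left(-45\right) = \frac{9}{4}$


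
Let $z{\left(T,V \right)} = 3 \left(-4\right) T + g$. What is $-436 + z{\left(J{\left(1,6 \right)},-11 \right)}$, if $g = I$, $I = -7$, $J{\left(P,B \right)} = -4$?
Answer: $-395$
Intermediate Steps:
$g = -7$
$z{\left(T,V \right)} = -7 - 12 T$ ($z{\left(T,V \right)} = 3 \left(-4\right) T - 7 = - 12 T - 7 = -7 - 12 T$)
$-436 + z{\left(J{\left(1,6 \right)},-11 \right)} = -436 - -41 = -436 + \left(-7 + 48\right) = -436 + 41 = -395$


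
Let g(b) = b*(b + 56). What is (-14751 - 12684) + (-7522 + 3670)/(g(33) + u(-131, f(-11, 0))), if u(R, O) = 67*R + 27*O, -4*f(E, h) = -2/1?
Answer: -319692351/11653 ≈ -27434.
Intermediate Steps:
f(E, h) = ½ (f(E, h) = -(-1)/(2*1) = -(-1)/2 = -¼*(-2) = ½)
g(b) = b*(56 + b)
u(R, O) = 27*O + 67*R
(-14751 - 12684) + (-7522 + 3670)/(g(33) + u(-131, f(-11, 0))) = (-14751 - 12684) + (-7522 + 3670)/(33*(56 + 33) + (27*(½) + 67*(-131))) = -27435 - 3852/(33*89 + (27/2 - 8777)) = -27435 - 3852/(2937 - 17527/2) = -27435 - 3852/(-11653/2) = -27435 - 3852*(-2/11653) = -27435 + 7704/11653 = -319692351/11653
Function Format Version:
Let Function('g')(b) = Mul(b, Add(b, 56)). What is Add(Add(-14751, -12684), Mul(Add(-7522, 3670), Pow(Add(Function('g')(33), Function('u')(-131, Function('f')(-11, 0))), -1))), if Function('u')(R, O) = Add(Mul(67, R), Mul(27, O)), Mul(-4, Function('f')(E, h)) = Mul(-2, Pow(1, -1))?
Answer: Rational(-319692351, 11653) ≈ -27434.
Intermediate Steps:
Function('f')(E, h) = Rational(1, 2) (Function('f')(E, h) = Mul(Rational(-1, 4), Mul(-2, Pow(1, -1))) = Mul(Rational(-1, 4), Mul(-2, 1)) = Mul(Rational(-1, 4), -2) = Rational(1, 2))
Function('g')(b) = Mul(b, Add(56, b))
Function('u')(R, O) = Add(Mul(27, O), Mul(67, R))
Add(Add(-14751, -12684), Mul(Add(-7522, 3670), Pow(Add(Function('g')(33), Function('u')(-131, Function('f')(-11, 0))), -1))) = Add(Add(-14751, -12684), Mul(Add(-7522, 3670), Pow(Add(Mul(33, Add(56, 33)), Add(Mul(27, Rational(1, 2)), Mul(67, -131))), -1))) = Add(-27435, Mul(-3852, Pow(Add(Mul(33, 89), Add(Rational(27, 2), -8777)), -1))) = Add(-27435, Mul(-3852, Pow(Add(2937, Rational(-17527, 2)), -1))) = Add(-27435, Mul(-3852, Pow(Rational(-11653, 2), -1))) = Add(-27435, Mul(-3852, Rational(-2, 11653))) = Add(-27435, Rational(7704, 11653)) = Rational(-319692351, 11653)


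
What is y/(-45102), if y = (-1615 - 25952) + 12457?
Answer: 7555/22551 ≈ 0.33502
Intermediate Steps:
y = -15110 (y = -27567 + 12457 = -15110)
y/(-45102) = -15110/(-45102) = -15110*(-1/45102) = 7555/22551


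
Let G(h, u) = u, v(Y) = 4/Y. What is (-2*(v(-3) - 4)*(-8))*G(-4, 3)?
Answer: -256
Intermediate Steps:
(-2*(v(-3) - 4)*(-8))*G(-4, 3) = (-2*(4/(-3) - 4)*(-8))*3 = (-2*(4*(-1/3) - 4)*(-8))*3 = (-2*(-4/3 - 4)*(-8))*3 = (-2*(-16/3)*(-8))*3 = ((32/3)*(-8))*3 = -256/3*3 = -256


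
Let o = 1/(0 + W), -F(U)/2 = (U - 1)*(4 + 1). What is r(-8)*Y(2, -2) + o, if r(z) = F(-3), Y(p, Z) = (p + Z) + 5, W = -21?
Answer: 4199/21 ≈ 199.95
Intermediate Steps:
Y(p, Z) = 5 + Z + p (Y(p, Z) = (Z + p) + 5 = 5 + Z + p)
F(U) = 10 - 10*U (F(U) = -2*(U - 1)*(4 + 1) = -2*(-1 + U)*5 = -2*(-5 + 5*U) = 10 - 10*U)
r(z) = 40 (r(z) = 10 - 10*(-3) = 10 + 30 = 40)
o = -1/21 (o = 1/(0 - 21) = 1/(-21) = -1/21 ≈ -0.047619)
r(-8)*Y(2, -2) + o = 40*(5 - 2 + 2) - 1/21 = 40*5 - 1/21 = 200 - 1/21 = 4199/21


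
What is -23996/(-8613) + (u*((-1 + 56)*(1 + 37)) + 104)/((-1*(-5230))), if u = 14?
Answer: 189205606/22522995 ≈ 8.4006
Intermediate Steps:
-23996/(-8613) + (u*((-1 + 56)*(1 + 37)) + 104)/((-1*(-5230))) = -23996/(-8613) + (14*((-1 + 56)*(1 + 37)) + 104)/((-1*(-5230))) = -23996*(-1/8613) + (14*(55*38) + 104)/5230 = 23996/8613 + (14*2090 + 104)*(1/5230) = 23996/8613 + (29260 + 104)*(1/5230) = 23996/8613 + 29364*(1/5230) = 23996/8613 + 14682/2615 = 189205606/22522995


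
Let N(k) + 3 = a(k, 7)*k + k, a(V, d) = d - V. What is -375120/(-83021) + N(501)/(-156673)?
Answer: 79277030676/13007149133 ≈ 6.0949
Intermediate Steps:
N(k) = -3 + k + k*(7 - k) (N(k) = -3 + ((7 - k)*k + k) = -3 + (k*(7 - k) + k) = -3 + (k + k*(7 - k)) = -3 + k + k*(7 - k))
-375120/(-83021) + N(501)/(-156673) = -375120/(-83021) + (-3 + 501 - 1*501*(-7 + 501))/(-156673) = -375120*(-1/83021) + (-3 + 501 - 1*501*494)*(-1/156673) = 375120/83021 + (-3 + 501 - 247494)*(-1/156673) = 375120/83021 - 246996*(-1/156673) = 375120/83021 + 246996/156673 = 79277030676/13007149133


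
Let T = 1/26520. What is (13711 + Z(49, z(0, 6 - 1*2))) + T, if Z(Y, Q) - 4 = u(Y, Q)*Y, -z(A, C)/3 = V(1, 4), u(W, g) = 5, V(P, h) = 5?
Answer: 370219201/26520 ≈ 13960.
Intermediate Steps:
z(A, C) = -15 (z(A, C) = -3*5 = -15)
T = 1/26520 ≈ 3.7707e-5
Z(Y, Q) = 4 + 5*Y
(13711 + Z(49, z(0, 6 - 1*2))) + T = (13711 + (4 + 5*49)) + 1/26520 = (13711 + (4 + 245)) + 1/26520 = (13711 + 249) + 1/26520 = 13960 + 1/26520 = 370219201/26520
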